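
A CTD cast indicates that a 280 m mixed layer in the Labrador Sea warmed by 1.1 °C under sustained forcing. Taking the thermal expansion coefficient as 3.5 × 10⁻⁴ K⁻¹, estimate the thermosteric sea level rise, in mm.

Δh = αΔT·H = 3.5×10⁻⁴ × 1.1 × 280 = 0.10780 m

Δh = 108 mm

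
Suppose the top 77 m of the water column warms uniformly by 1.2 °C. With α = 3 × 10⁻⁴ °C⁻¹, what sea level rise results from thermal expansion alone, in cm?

Δh = αΔT·H = 3×10⁻⁴ × 1.2 × 77 = 0.02772 m

Δh ≈ 2.77 cm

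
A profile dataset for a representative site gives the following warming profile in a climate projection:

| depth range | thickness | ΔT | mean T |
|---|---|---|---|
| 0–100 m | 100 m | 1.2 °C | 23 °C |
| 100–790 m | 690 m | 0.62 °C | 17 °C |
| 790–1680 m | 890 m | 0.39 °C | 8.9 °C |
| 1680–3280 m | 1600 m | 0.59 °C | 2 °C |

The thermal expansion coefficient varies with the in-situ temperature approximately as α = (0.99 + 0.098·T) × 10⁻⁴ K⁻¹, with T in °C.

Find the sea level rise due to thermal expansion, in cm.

Layer 1: α = (0.99 + 0.098×23)×10⁻⁴ = 3.244×10⁻⁴ K⁻¹
Layer 2: α = (0.99 + 0.098×17)×10⁻⁴ = 2.656×10⁻⁴ K⁻¹
Layer 3: α = (0.99 + 0.098×8.9)×10⁻⁴ = 1.8622×10⁻⁴ K⁻¹
Layer 4: α = (0.99 + 0.098×2)×10⁻⁴ = 1.186×10⁻⁴ K⁻¹
3.244×10⁻⁴ × 100 × 1.2 = 0.038928 m
100–790 m: 2.656×10⁻⁴ × 0.62 × 690 = 0.11362368 m
790–1680 m: 890 × 1.8622×10⁻⁴ × 0.39 = 0.064636962 m
1680–3280 m: 0.59 × 1600 × 1.186×10⁻⁴ = 0.1119584 m
Δh = 0.038928 + 0.11362368 + 0.064636962 + 0.1119584 = 0.329147042 m ≈ 32.9 cm

32.9 cm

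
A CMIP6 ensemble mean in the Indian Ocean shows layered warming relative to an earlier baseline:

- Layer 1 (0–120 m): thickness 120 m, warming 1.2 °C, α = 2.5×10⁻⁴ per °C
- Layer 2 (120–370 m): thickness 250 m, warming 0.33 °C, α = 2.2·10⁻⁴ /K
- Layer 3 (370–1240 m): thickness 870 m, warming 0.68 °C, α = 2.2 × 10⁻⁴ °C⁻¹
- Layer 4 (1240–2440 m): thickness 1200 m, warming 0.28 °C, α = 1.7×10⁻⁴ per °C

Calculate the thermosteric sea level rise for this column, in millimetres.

1.2 × 2.5×10⁻⁴ × 120 = 0.03600 m
Layer 2: 250 × 0.33 × 2.2×10⁻⁴ = 0.01815 m
Layer 3: 0.68 × 2.2×10⁻⁴ × 870 = 0.130152 m
1240–2440 m: 0.28 × 1.7×10⁻⁴ × 1200 = 0.05712 m
Δh = 0.03600 + 0.01815 + 0.130152 + 0.05712 = 0.241422 m ≈ 240 mm

about 240 mm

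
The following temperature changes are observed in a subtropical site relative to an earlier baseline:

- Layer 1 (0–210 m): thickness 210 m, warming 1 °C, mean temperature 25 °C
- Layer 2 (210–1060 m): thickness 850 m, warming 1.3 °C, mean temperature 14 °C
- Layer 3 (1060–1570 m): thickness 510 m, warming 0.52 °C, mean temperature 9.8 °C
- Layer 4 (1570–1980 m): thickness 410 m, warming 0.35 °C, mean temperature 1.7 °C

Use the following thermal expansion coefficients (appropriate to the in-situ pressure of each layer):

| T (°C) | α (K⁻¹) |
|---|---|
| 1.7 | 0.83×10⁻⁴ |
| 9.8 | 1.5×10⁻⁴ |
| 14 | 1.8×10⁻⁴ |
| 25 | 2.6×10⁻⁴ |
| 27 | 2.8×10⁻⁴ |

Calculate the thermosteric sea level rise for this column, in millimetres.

Layer 1 at 25 °C → α = 2.6×10⁻⁴ K⁻¹
Layer 2 at 14 °C → α = 1.8×10⁻⁴ K⁻¹
Layer 3 at 9.8 °C → α = 1.5×10⁻⁴ K⁻¹
Layer 4 at 1.7 °C → α = 0.83×10⁻⁴ K⁻¹
1 × 210 × 2.6×10⁻⁴ = 0.05460 m
Layer 2: 1.3 × 850 × 1.8×10⁻⁴ = 0.19890 m
Layer 3: 510 × 1.5×10⁻⁴ × 0.52 = 0.03978 m
Layer 4: 0.35 × 410 × 0.83×10⁻⁴ = 0.0119105 m
Δh = 0.05460 + 0.19890 + 0.03978 + 0.0119105 = 0.3051905 m

310 mm of thermosteric rise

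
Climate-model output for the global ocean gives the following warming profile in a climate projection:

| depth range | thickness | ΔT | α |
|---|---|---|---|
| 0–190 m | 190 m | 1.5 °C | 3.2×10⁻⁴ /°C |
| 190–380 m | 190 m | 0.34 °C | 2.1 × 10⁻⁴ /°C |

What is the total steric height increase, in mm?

Δh ≈ 105 mm

3.2×10⁻⁴ × 190 × 1.5 = 0.09120 m
190–380 m: 2.1×10⁻⁴ × 190 × 0.34 = 0.013566 m
Δh = 0.09120 + 0.013566 = 0.104766 m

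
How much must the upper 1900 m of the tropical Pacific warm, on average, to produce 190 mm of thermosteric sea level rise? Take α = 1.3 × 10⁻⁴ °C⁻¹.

ΔT = Δh/(αH) = 0.19 / (1.3×10⁻⁴ × 1900) ≈ 0.7692 °C

about 0.769 °C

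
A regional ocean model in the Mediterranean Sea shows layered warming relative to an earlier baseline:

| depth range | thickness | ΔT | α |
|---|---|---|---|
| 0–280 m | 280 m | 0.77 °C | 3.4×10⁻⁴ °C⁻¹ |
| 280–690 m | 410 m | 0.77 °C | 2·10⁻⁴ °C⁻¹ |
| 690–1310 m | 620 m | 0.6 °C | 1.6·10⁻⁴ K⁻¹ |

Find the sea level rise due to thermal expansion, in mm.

196 mm of thermosteric rise

3.4×10⁻⁴ × 0.77 × 280 = 0.073304 m
2×10⁻⁴ × 0.77 × 410 = 0.06314 m
0.6 × 620 × 1.6×10⁻⁴ = 0.05952 m
Δh = 0.073304 + 0.06314 + 0.05952 = 0.195964 m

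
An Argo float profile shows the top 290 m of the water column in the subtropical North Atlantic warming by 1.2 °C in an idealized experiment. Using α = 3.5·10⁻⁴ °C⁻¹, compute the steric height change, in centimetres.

Δh = αΔT·H = 3.5×10⁻⁴ × 1.2 × 290 = 0.12180 m

Δh ≈ 12.2 cm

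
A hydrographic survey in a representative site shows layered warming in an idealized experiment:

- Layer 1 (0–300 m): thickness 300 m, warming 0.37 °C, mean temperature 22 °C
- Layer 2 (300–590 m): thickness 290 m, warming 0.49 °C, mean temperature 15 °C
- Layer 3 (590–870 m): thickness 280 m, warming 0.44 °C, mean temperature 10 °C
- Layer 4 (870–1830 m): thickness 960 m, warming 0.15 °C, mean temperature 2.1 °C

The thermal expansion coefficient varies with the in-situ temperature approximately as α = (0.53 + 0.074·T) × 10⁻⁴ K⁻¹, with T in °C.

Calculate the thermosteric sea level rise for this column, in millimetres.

Layer 1: α = (0.53 + 0.074×22)×10⁻⁴ = 2.158×10⁻⁴ K⁻¹
Layer 2: α = (0.53 + 0.074×15)×10⁻⁴ = 1.64×10⁻⁴ K⁻¹
Layer 3: α = (0.53 + 0.074×10)×10⁻⁴ = 1.27×10⁻⁴ K⁻¹
Layer 4: α = (0.53 + 0.074×2.1)×10⁻⁴ = 0.6854×10⁻⁴ K⁻¹
0–300 m: 0.37 × 300 × 2.158×10⁻⁴ = 0.0239538 m
Layer 2: 0.49 × 290 × 1.64×10⁻⁴ = 0.0233044 m
590–870 m: 1.27×10⁻⁴ × 280 × 0.44 = 0.0156464 m
960 × 0.15 × 0.6854×10⁻⁴ = 0.00986976 m
Δh = 0.0239538 + 0.0233044 + 0.0156464 + 0.00986976 = 0.07277436 m

about 72.8 mm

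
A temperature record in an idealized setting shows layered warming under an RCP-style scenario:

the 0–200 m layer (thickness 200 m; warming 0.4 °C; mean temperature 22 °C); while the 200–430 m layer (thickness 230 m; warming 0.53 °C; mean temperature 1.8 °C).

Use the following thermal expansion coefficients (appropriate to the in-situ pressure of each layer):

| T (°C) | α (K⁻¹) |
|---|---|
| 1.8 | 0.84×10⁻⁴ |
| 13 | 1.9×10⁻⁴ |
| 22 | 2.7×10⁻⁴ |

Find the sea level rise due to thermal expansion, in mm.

Δh ≈ 32 mm

Layer 1 at 22 °C → α = 2.7×10⁻⁴ K⁻¹
Layer 2 at 1.8 °C → α = 0.84×10⁻⁴ K⁻¹
Layer 1: 0.4 × 200 × 2.7×10⁻⁴ = 0.02160 m
200–430 m: 230 × 0.84×10⁻⁴ × 0.53 = 0.0102396 m
Δh = 0.02160 + 0.0102396 = 0.0318396 m ≈ 32 mm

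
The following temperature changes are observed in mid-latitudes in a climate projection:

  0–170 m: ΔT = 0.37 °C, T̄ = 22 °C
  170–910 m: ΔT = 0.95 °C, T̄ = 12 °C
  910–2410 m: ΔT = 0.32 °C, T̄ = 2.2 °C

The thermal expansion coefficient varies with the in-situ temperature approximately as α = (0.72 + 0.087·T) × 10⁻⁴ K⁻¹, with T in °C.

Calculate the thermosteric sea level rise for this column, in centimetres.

Layer 1: α = (0.72 + 0.087×22)×10⁻⁴ = 2.634×10⁻⁴ K⁻¹
Layer 2: α = (0.72 + 0.087×12)×10⁻⁴ = 1.764×10⁻⁴ K⁻¹
Layer 3: α = (0.72 + 0.087×2.2)×10⁻⁴ = 0.9114×10⁻⁴ K⁻¹
0–170 m: 0.37 × 170 × 2.634×10⁻⁴ = 0.01656786 m
170–910 m: 0.95 × 1.764×10⁻⁴ × 740 = 0.1240092 m
910–2410 m: 1500 × 0.32 × 0.9114×10⁻⁴ = 0.0437472 m
Δh = 0.01656786 + 0.1240092 + 0.0437472 = 0.18432426 m

Δh = 18.4 cm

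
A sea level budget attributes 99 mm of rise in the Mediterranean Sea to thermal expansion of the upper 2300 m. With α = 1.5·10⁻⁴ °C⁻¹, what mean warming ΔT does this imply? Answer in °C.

about 0.287 °C

ΔT = Δh/(αH) = 0.099 / (1.5×10⁻⁴ × 2300) ≈ 0.2870 °C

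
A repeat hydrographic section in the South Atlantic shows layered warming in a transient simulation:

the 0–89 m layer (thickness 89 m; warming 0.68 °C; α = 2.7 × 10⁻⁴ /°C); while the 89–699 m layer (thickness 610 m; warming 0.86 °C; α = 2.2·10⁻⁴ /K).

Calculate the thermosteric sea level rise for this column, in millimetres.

2.7×10⁻⁴ × 0.68 × 89 = 0.0163404 m
89–699 m: 0.86 × 2.2×10⁻⁴ × 610 = 0.115412 m
Δh = 0.0163404 + 0.115412 = 0.1317524 m ≈ 130 mm

130 mm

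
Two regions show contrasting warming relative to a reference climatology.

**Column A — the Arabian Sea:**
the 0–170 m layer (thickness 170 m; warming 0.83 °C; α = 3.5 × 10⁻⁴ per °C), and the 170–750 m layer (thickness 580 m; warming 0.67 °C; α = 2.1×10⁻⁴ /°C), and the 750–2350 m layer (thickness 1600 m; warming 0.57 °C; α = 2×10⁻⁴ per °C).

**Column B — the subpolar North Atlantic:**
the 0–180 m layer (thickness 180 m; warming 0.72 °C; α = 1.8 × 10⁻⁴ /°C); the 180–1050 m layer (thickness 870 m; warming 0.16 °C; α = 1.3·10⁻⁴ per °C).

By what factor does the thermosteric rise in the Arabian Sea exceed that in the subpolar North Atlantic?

≈ 7.6×

A Layer 1: 0.83 × 3.5×10⁻⁴ × 170 = 0.049385 m
A 2.1×10⁻⁴ × 0.67 × 580 = 0.081606 m
A 0.57 × 2×10⁻⁴ × 1600 = 0.18240 m
A total: 0.313391 m
B Layer 1: 0.72 × 180 × 1.8×10⁻⁴ = 0.023328 m
B 180–1050 m: 1.3×10⁻⁴ × 870 × 0.16 = 0.018096 m
B total: 0.041424 m
Ratio: 0.313391 / 0.041424 ≈ 7.565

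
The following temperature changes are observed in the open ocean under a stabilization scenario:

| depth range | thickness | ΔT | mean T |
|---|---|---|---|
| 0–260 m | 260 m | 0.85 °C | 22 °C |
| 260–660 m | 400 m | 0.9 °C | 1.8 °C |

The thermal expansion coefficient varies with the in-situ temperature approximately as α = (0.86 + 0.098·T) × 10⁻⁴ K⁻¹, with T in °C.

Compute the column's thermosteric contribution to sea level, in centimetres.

about 10.4 cm

Layer 1: α = (0.86 + 0.098×22)×10⁻⁴ = 3.016×10⁻⁴ K⁻¹
Layer 2: α = (0.86 + 0.098×1.8)×10⁻⁴ = 1.0364×10⁻⁴ K⁻¹
0–260 m: 0.85 × 3.016×10⁻⁴ × 260 = 0.0666536 m
260–660 m: 1.0364×10⁻⁴ × 0.9 × 400 = 0.0373104 m
Δh = 0.0666536 + 0.0373104 = 0.103964 m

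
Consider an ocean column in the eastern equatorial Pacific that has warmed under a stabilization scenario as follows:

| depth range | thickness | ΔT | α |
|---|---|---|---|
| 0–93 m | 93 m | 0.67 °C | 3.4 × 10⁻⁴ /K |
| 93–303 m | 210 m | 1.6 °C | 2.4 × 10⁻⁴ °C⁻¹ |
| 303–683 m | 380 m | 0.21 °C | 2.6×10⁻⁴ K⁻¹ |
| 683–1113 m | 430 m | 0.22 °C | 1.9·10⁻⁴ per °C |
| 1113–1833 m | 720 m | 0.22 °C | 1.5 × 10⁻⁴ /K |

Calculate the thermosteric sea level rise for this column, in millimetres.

Δh = 160 mm

0.67 × 93 × 3.4×10⁻⁴ = 0.0211854 m
Layer 2: 1.6 × 210 × 2.4×10⁻⁴ = 0.08064 m
303–683 m: 380 × 2.6×10⁻⁴ × 0.21 = 0.020748 m
430 × 1.9×10⁻⁴ × 0.22 = 0.017974 m
0.22 × 720 × 1.5×10⁻⁴ = 0.02376 m
Δh = 0.0211854 + 0.08064 + 0.020748 + 0.017974 + 0.02376 = 0.1643074 m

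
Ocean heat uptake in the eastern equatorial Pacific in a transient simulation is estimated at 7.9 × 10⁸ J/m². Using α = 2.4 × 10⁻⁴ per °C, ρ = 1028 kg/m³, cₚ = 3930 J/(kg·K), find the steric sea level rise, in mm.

46.9 mm

Δh = αQ/(ρcₚ) = 2.4×10⁻⁴ × 7.9×10⁸ / (1028 × 3930) ≈ 0.04693 m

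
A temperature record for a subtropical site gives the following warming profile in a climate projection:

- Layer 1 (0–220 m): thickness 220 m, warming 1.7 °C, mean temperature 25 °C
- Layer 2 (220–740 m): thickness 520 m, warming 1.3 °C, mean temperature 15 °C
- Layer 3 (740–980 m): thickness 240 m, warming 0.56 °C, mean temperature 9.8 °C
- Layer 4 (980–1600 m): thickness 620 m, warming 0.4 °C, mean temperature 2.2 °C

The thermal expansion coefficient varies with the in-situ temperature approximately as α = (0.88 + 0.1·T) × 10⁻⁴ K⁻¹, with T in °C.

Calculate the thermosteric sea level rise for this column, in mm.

Layer 1: α = (0.88 + 0.1×25)×10⁻⁴ = 3.38×10⁻⁴ K⁻¹
Layer 2: α = (0.88 + 0.1×15)×10⁻⁴ = 2.38×10⁻⁴ K⁻¹
Layer 3: α = (0.88 + 0.1×9.8)×10⁻⁴ = 1.86×10⁻⁴ K⁻¹
Layer 4: α = (0.88 + 0.1×2.2)×10⁻⁴ = 1.1×10⁻⁴ K⁻¹
1.7 × 220 × 3.38×10⁻⁴ = 0.126412 m
Layer 2: 1.3 × 2.38×10⁻⁴ × 520 = 0.160888 m
Layer 3: 1.86×10⁻⁴ × 0.56 × 240 = 0.0249984 m
Layer 4: 1.1×10⁻⁴ × 0.4 × 620 = 0.02728 m
Δh = 0.126412 + 0.160888 + 0.0249984 + 0.02728 = 0.3395784 m

340 mm of thermosteric rise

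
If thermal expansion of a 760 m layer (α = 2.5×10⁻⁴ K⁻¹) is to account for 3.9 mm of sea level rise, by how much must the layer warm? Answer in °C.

0.0205 °C

ΔT = Δh/(αH) = 0.0039 / (2.5×10⁻⁴ × 760) ≈ 0.02053 °C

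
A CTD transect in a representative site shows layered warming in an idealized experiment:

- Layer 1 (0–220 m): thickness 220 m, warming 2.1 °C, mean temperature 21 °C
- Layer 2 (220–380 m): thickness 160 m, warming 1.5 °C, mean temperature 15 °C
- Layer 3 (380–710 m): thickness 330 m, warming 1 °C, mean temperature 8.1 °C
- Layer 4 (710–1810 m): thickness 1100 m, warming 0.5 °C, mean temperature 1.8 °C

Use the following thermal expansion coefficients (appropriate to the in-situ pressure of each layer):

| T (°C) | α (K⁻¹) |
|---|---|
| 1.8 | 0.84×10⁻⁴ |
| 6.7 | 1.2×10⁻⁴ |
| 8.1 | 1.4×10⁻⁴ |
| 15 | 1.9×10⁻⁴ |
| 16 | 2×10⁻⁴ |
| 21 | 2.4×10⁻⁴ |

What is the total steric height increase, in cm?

Layer 1 at 21 °C → α = 2.4×10⁻⁴ K⁻¹
Layer 2 at 15 °C → α = 1.9×10⁻⁴ K⁻¹
Layer 3 at 8.1 °C → α = 1.4×10⁻⁴ K⁻¹
Layer 4 at 1.8 °C → α = 0.84×10⁻⁴ K⁻¹
Layer 1: 220 × 2.1 × 2.4×10⁻⁴ = 0.11088 m
Layer 2: 1.9×10⁻⁴ × 160 × 1.5 = 0.04560 m
Layer 3: 330 × 1.4×10⁻⁴ × 1 = 0.04620 m
1100 × 0.5 × 0.84×10⁻⁴ = 0.04620 m
Δh = 0.11088 + 0.04560 + 0.04620 + 0.04620 = 0.24888 m

Δh = 25 cm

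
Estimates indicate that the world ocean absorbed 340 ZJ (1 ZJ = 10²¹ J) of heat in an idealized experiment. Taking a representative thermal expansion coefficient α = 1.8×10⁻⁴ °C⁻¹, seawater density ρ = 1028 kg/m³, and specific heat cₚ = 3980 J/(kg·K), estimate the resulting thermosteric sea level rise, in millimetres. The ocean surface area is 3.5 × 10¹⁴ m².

Δh = 43 mm

Per unit area: Q = 340×10²¹ / (3.5×10¹⁴) ≈ 9.714×10⁸ J/m²
Δh = αQ/(ρcₚ) = 1.8×10⁻⁴ × 9.714×10⁸ / (1028 × 3980) ≈ 0.042736 m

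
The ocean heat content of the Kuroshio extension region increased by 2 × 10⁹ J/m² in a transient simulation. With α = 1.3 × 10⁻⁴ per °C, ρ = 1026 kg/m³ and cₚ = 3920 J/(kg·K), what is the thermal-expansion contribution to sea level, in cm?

Δh = 6.46 cm

Δh = αQ/(ρcₚ) = 1.3×10⁻⁴ × 2×10⁹ / (1026 × 3920) ≈ 0.064646 m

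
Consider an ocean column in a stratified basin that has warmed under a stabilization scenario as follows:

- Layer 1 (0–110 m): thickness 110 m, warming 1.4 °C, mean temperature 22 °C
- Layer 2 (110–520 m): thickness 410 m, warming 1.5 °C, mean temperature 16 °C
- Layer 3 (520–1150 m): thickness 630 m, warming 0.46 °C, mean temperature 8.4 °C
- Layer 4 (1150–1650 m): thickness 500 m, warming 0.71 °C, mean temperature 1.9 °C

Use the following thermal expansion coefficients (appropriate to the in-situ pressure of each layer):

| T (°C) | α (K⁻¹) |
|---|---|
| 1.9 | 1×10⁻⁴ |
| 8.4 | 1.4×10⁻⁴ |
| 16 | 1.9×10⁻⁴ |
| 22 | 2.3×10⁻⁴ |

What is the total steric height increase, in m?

Layer 1 at 22 °C → α = 2.3×10⁻⁴ K⁻¹
Layer 2 at 16 °C → α = 1.9×10⁻⁴ K⁻¹
Layer 3 at 8.4 °C → α = 1.4×10⁻⁴ K⁻¹
Layer 4 at 1.9 °C → α = 1×10⁻⁴ K⁻¹
2.3×10⁻⁴ × 110 × 1.4 = 0.03542 m
Layer 2: 1.9×10⁻⁴ × 410 × 1.5 = 0.11685 m
Layer 3: 630 × 1.4×10⁻⁴ × 0.46 = 0.040572 m
1150–1650 m: 500 × 1×10⁻⁴ × 0.71 = 0.03550 m
Δh = 0.03542 + 0.11685 + 0.040572 + 0.03550 = 0.228342 m

about 0.228 m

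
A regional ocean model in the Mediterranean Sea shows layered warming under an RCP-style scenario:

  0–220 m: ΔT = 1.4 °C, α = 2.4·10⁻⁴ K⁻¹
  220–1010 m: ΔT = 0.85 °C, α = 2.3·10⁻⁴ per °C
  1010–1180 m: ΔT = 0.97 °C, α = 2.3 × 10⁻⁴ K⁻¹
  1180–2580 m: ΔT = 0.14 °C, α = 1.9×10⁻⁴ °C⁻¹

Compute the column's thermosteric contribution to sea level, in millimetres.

304 mm

220 × 1.4 × 2.4×10⁻⁴ = 0.07392 m
Layer 2: 0.85 × 790 × 2.3×10⁻⁴ = 0.154445 m
Layer 3: 2.3×10⁻⁴ × 0.97 × 170 = 0.037927 m
1180–2580 m: 1400 × 0.14 × 1.9×10⁻⁴ = 0.03724 m
Δh = 0.07392 + 0.154445 + 0.037927 + 0.03724 = 0.303532 m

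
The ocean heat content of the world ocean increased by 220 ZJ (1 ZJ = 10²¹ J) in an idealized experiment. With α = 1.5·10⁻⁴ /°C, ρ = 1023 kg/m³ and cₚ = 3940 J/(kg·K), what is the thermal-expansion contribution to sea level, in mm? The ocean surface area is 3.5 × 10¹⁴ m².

Per unit area: Q = 220×10²¹ / (3.5×10¹⁴) ≈ 6.286×10⁸ J/m²
Δh = αQ/(ρcₚ) = 1.5×10⁻⁴ × 6.286×10⁸ / (1023 × 3940) ≈ 0.023393 m

about 23 mm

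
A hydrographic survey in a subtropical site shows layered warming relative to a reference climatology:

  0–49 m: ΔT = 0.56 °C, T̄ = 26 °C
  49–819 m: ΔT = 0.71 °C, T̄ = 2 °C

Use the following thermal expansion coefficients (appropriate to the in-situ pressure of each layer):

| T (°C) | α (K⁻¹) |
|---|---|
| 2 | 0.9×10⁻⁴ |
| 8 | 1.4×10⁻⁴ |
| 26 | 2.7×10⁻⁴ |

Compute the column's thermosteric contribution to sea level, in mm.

Layer 1 at 26 °C → α = 2.7×10⁻⁴ K⁻¹
Layer 2 at 2 °C → α = 0.9×10⁻⁴ K⁻¹
49 × 0.56 × 2.7×10⁻⁴ = 0.0074088 m
0.9×10⁻⁴ × 0.71 × 770 = 0.049203 m
Δh = 0.0074088 + 0.049203 = 0.0566118 m ≈ 56.6 mm

Δh ≈ 56.6 mm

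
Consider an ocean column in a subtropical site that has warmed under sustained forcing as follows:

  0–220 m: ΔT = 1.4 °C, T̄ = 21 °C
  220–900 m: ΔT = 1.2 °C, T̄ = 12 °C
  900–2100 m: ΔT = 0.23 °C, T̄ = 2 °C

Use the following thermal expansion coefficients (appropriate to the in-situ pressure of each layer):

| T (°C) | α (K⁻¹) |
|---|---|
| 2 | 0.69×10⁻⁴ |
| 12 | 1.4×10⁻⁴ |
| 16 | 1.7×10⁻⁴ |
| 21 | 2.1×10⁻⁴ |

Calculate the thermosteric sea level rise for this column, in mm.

Layer 1 at 21 °C → α = 2.1×10⁻⁴ K⁻¹
Layer 2 at 12 °C → α = 1.4×10⁻⁴ K⁻¹
Layer 3 at 2 °C → α = 0.69×10⁻⁴ K⁻¹
Layer 1: 2.1×10⁻⁴ × 220 × 1.4 = 0.06468 m
1.4×10⁻⁴ × 1.2 × 680 = 0.11424 m
0.23 × 0.69×10⁻⁴ × 1200 = 0.019044 m
Δh = 0.06468 + 0.11424 + 0.019044 = 0.197964 m

Δh ≈ 198 mm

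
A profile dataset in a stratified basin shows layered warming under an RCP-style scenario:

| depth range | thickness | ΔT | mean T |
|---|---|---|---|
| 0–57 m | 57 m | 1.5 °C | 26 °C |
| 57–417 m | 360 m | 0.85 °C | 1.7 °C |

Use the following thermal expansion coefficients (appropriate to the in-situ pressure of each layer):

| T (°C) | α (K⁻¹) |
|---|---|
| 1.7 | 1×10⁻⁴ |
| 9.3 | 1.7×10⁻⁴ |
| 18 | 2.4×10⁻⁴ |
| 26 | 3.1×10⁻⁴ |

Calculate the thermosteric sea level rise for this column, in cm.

5.7 cm

Layer 1 at 26 °C → α = 3.1×10⁻⁴ K⁻¹
Layer 2 at 1.7 °C → α = 1×10⁻⁴ K⁻¹
0–57 m: 3.1×10⁻⁴ × 1.5 × 57 = 0.026505 m
57–417 m: 0.85 × 360 × 1×10⁻⁴ = 0.03060 m
Δh = 0.026505 + 0.03060 = 0.057105 m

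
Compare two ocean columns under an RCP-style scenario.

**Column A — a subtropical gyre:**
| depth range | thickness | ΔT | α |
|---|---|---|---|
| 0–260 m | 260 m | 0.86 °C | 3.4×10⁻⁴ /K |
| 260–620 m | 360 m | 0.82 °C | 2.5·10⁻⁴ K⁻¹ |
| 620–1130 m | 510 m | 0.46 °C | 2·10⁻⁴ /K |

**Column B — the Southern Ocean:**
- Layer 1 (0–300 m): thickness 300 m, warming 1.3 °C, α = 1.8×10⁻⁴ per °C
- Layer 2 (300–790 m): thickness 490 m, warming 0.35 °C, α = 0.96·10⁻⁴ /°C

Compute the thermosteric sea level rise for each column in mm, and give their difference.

A: 200 mm; B: 87 mm; difference 110 mm

A Layer 1: 0.86 × 3.4×10⁻⁴ × 260 = 0.076024 m
A 0.82 × 2.5×10⁻⁴ × 360 = 0.07380 m
A Layer 3: 2×10⁻⁴ × 510 × 0.46 = 0.04692 m
A total: 0.196744 m
B Layer 1: 300 × 1.3 × 1.8×10⁻⁴ = 0.07020 m
B 0.35 × 0.96×10⁻⁴ × 490 = 0.016464 m
B total: 0.086664 m
Difference: 0.196744 − 0.086664 = 0.11008 m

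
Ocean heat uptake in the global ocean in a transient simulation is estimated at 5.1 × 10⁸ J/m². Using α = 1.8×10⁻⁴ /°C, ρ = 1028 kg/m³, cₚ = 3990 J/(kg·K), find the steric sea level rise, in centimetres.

Δh ≈ 2.24 cm

Δh = αQ/(ρcₚ) = 1.8×10⁻⁴ × 5.1×10⁸ / (1028 × 3990) ≈ 0.022381 m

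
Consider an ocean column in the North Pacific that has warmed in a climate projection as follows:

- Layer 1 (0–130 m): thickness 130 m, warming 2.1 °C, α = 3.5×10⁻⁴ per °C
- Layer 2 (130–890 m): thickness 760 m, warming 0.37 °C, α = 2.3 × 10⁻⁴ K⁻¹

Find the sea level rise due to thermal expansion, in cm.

about 16.0 cm

Layer 1: 130 × 3.5×10⁻⁴ × 2.1 = 0.09555 m
2.3×10⁻⁴ × 760 × 0.37 = 0.064676 m
Δh = 0.09555 + 0.064676 = 0.160226 m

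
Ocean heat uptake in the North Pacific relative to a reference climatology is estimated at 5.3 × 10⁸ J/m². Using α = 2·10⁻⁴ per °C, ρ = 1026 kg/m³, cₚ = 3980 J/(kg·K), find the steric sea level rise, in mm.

Δh = αQ/(ρcₚ) = 2×10⁻⁴ × 5.3×10⁸ / (1026 × 3980) ≈ 0.025958 m

26 mm of thermosteric rise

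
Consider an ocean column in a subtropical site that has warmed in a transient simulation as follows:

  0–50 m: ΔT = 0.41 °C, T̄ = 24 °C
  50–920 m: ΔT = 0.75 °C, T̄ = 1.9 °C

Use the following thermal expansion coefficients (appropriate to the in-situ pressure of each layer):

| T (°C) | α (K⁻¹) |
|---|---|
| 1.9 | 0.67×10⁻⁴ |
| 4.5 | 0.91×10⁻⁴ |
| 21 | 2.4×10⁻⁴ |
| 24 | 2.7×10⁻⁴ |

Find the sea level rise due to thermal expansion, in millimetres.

Δh = 49.3 mm

Layer 1 at 24 °C → α = 2.7×10⁻⁴ K⁻¹
Layer 2 at 1.9 °C → α = 0.67×10⁻⁴ K⁻¹
2.7×10⁻⁴ × 50 × 0.41 = 0.005535 m
50–920 m: 870 × 0.75 × 0.67×10⁻⁴ = 0.0437175 m
Δh = 0.005535 + 0.0437175 = 0.0492525 m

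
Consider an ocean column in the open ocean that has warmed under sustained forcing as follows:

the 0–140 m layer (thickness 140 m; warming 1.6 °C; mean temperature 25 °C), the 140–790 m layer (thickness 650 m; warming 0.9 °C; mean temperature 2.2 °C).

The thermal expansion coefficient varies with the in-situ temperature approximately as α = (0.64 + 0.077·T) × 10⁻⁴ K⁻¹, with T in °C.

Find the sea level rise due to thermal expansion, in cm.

Layer 1: α = (0.64 + 0.077×25)×10⁻⁴ = 2.565×10⁻⁴ K⁻¹
Layer 2: α = (0.64 + 0.077×2.2)×10⁻⁴ = 0.8094×10⁻⁴ K⁻¹
0–140 m: 1.6 × 2.565×10⁻⁴ × 140 = 0.057456 m
0.9 × 0.8094×10⁻⁴ × 650 = 0.0473499 m
Δh = 0.057456 + 0.0473499 = 0.1048059 m

Δh = 10.5 cm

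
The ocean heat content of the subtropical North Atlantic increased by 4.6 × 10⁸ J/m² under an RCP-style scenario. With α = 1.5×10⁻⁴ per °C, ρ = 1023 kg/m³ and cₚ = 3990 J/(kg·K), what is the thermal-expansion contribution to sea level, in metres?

Δh = 0.017 m

Δh = αQ/(ρcₚ) = 1.5×10⁻⁴ × 4.6×10⁸ / (1023 × 3990) ≈ 0.016904 m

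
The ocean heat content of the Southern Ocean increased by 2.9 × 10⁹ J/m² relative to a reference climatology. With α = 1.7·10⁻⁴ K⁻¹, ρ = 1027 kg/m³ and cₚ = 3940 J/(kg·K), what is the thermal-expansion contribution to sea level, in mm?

120 mm of thermosteric rise

Δh = αQ/(ρcₚ) = 1.7×10⁻⁴ × 2.9×10⁹ / (1027 × 3940) ≈ 0.12184 m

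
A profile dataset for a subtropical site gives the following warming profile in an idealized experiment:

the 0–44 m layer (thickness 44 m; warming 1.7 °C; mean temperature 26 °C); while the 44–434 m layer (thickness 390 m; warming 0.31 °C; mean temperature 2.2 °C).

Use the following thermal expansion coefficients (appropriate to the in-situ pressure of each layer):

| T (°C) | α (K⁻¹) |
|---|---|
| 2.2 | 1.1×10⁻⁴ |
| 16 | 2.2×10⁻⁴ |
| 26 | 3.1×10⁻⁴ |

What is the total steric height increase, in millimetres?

about 36.5 mm

Layer 1 at 26 °C → α = 3.1×10⁻⁴ K⁻¹
Layer 2 at 2.2 °C → α = 1.1×10⁻⁴ K⁻¹
1.7 × 3.1×10⁻⁴ × 44 = 0.023188 m
Layer 2: 0.31 × 1.1×10⁻⁴ × 390 = 0.013299 m
Δh = 0.023188 + 0.013299 = 0.036487 m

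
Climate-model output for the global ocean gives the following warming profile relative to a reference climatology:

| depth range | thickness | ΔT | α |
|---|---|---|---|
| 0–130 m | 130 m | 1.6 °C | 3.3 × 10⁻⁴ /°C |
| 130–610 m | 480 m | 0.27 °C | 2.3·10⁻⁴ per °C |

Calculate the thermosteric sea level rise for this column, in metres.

3.3×10⁻⁴ × 130 × 1.6 = 0.06864 m
130–610 m: 480 × 0.27 × 2.3×10⁻⁴ = 0.029808 m
Δh = 0.06864 + 0.029808 = 0.098448 m ≈ 0.098 m

Δh = 0.098 m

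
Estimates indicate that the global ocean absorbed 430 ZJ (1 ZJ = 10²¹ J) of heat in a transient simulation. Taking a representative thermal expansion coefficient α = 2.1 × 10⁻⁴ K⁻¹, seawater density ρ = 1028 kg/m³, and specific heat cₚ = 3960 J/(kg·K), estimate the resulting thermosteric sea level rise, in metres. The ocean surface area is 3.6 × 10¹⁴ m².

Per unit area: Q = 430×10²¹ / (3.6×10¹⁴) ≈ 1.194×10⁹ J/m²
Δh = αQ/(ρcₚ) = 2.1×10⁻⁴ × 1.194×10⁹ / (1028 × 3960) ≈ 0.061594 m

Δh = 0.0616 m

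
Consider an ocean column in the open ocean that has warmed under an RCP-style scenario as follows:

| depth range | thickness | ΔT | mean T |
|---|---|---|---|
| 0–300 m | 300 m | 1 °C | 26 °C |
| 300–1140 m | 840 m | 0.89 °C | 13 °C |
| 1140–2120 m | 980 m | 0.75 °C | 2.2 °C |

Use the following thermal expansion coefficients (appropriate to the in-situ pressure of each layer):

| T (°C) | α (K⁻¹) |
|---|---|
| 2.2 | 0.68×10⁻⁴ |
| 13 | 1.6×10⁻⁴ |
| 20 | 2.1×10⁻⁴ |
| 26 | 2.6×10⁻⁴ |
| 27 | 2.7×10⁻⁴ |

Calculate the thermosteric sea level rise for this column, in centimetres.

24.8 cm of thermosteric rise

Layer 1 at 26 °C → α = 2.6×10⁻⁴ K⁻¹
Layer 2 at 13 °C → α = 1.6×10⁻⁴ K⁻¹
Layer 3 at 2.2 °C → α = 0.68×10⁻⁴ K⁻¹
0–300 m: 1 × 2.6×10⁻⁴ × 300 = 0.07800 m
Layer 2: 1.6×10⁻⁴ × 0.89 × 840 = 0.119616 m
Layer 3: 0.68×10⁻⁴ × 980 × 0.75 = 0.04998 m
Δh = 0.07800 + 0.119616 + 0.04998 = 0.247596 m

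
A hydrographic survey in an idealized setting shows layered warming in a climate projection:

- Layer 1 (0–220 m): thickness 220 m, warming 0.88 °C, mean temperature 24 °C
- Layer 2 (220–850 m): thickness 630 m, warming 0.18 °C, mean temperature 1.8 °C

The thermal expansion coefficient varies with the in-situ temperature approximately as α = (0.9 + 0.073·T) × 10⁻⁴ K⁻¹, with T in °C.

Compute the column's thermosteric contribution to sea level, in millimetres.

Layer 1: α = (0.9 + 0.073×24)×10⁻⁴ = 2.652×10⁻⁴ K⁻¹
Layer 2: α = (0.9 + 0.073×1.8)×10⁻⁴ = 1.0314×10⁻⁴ K⁻¹
Layer 1: 220 × 2.652×10⁻⁴ × 0.88 = 0.05134272 m
0.18 × 630 × 1.0314×10⁻⁴ = 0.011696076 m
Δh = 0.05134272 + 0.011696076 = 0.063038796 m ≈ 63.0 mm

Δh = 63.0 mm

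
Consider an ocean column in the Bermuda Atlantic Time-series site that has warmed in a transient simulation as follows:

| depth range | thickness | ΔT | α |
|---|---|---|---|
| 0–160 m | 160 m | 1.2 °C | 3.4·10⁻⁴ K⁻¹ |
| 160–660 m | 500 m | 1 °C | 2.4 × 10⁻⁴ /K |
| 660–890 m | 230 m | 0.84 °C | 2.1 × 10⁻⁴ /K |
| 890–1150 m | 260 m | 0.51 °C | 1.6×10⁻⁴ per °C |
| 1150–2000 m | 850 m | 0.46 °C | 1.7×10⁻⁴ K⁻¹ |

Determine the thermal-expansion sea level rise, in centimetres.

31.4 cm

3.4×10⁻⁴ × 1.2 × 160 = 0.06528 m
160–660 m: 500 × 2.4×10⁻⁴ × 1 = 0.12000 m
Layer 3: 230 × 0.84 × 2.1×10⁻⁴ = 0.040572 m
Layer 4: 0.51 × 260 × 1.6×10⁻⁴ = 0.021216 m
Layer 5: 1.7×10⁻⁴ × 850 × 0.46 = 0.06647 m
Δh = 0.06528 + 0.12000 + 0.040572 + 0.021216 + 0.06647 = 0.313538 m ≈ 31.4 cm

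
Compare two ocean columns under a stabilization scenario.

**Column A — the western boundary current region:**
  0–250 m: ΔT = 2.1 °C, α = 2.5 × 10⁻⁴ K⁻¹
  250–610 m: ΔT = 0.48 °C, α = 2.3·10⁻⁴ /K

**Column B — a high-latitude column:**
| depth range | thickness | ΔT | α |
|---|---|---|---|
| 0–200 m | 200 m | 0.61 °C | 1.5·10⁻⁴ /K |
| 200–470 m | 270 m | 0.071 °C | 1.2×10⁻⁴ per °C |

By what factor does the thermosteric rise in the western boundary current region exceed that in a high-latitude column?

A Layer 1: 250 × 2.1 × 2.5×10⁻⁴ = 0.13125 m
A 0.48 × 2.3×10⁻⁴ × 360 = 0.039744 m
A total: 0.170994 m
B 200 × 1.5×10⁻⁴ × 0.61 = 0.01830 m
B 270 × 1.2×10⁻⁴ × 0.071 = 0.0023004 m
B total: 0.0206004 m
Ratio: 0.170994 / 0.0206004 ≈ 8.301

8.30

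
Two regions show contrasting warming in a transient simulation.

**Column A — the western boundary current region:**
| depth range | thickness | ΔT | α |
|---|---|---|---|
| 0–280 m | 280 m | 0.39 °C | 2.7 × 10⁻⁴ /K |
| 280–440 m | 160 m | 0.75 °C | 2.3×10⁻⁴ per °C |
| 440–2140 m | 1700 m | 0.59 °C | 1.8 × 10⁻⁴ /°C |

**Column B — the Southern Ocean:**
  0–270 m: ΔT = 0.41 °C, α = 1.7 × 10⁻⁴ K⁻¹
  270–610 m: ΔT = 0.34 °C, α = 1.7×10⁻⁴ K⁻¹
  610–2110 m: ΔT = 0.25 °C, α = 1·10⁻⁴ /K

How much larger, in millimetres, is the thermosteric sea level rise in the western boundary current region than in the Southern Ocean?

160 mm

A Layer 1: 0.39 × 2.7×10⁻⁴ × 280 = 0.029484 m
A Layer 2: 0.75 × 2.3×10⁻⁴ × 160 = 0.02760 m
A 0.59 × 1.8×10⁻⁴ × 1700 = 0.18054 m
A total: 0.237624 m
B 0.41 × 1.7×10⁻⁴ × 270 = 0.018819 m
B 270–610 m: 0.34 × 340 × 1.7×10⁻⁴ = 0.019652 m
B Layer 3: 1500 × 0.25 × 1×10⁻⁴ = 0.03750 m
B total: 0.075971 m
Difference: 0.237624 − 0.075971 = 0.161653 m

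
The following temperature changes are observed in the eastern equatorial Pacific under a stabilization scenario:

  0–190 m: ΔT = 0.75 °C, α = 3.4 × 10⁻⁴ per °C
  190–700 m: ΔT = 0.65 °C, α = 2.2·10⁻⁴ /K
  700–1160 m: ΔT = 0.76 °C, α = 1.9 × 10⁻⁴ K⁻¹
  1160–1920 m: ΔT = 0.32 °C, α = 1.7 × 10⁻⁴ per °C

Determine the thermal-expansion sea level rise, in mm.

Layer 1: 190 × 0.75 × 3.4×10⁻⁴ = 0.04845 m
190–700 m: 2.2×10⁻⁴ × 510 × 0.65 = 0.07293 m
700–1160 m: 1.9×10⁻⁴ × 0.76 × 460 = 0.066424 m
0.32 × 760 × 1.7×10⁻⁴ = 0.041344 m
Δh = 0.04845 + 0.07293 + 0.066424 + 0.041344 = 0.229148 m

229 mm of thermosteric rise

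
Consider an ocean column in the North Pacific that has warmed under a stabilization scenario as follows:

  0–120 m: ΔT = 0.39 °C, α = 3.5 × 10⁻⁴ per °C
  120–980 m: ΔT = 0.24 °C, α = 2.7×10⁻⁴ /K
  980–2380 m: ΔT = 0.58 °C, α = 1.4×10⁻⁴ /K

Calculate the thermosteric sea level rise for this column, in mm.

Δh ≈ 190 mm

0–120 m: 0.39 × 120 × 3.5×10⁻⁴ = 0.01638 m
Layer 2: 860 × 2.7×10⁻⁴ × 0.24 = 0.055728 m
Layer 3: 1400 × 0.58 × 1.4×10⁻⁴ = 0.11368 m
Δh = 0.01638 + 0.055728 + 0.11368 = 0.185788 m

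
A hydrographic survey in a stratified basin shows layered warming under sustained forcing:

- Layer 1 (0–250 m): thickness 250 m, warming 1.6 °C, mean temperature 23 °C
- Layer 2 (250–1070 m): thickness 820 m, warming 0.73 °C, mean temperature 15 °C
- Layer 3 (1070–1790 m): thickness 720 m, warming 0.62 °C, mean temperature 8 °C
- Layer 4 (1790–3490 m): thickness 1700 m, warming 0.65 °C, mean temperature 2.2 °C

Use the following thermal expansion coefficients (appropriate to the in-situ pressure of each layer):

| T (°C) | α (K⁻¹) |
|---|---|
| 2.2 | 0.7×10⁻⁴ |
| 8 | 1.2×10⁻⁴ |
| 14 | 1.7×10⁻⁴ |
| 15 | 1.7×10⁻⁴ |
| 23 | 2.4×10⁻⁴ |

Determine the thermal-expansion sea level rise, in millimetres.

about 329 mm

Layer 1 at 23 °C → α = 2.4×10⁻⁴ K⁻¹
Layer 2 at 15 °C → α = 1.7×10⁻⁴ K⁻¹
Layer 3 at 8 °C → α = 1.2×10⁻⁴ K⁻¹
Layer 4 at 2.2 °C → α = 0.7×10⁻⁴ K⁻¹
0–250 m: 250 × 1.6 × 2.4×10⁻⁴ = 0.09600 m
250–1070 m: 1.7×10⁻⁴ × 820 × 0.73 = 0.101762 m
1070–1790 m: 0.62 × 1.2×10⁻⁴ × 720 = 0.053568 m
Layer 4: 0.65 × 0.7×10⁻⁴ × 1700 = 0.07735 m
Δh = 0.09600 + 0.101762 + 0.053568 + 0.07735 = 0.32868 m ≈ 329 mm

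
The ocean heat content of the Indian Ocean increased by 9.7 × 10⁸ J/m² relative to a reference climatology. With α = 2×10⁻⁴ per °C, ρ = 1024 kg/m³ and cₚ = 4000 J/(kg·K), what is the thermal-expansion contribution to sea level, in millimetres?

Δh = αQ/(ρcₚ) = 2×10⁻⁴ × 9.7×10⁸ / (1024 × 4000) ≈ 0.047363 m

Δh = 47.4 mm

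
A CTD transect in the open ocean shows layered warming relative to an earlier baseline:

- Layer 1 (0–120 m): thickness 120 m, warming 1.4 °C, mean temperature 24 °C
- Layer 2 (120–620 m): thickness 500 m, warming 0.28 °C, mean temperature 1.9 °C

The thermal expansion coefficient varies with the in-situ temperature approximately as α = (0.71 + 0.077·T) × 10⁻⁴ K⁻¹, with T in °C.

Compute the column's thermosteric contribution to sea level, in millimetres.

Δh = 55.0 mm

Layer 1: α = (0.71 + 0.077×24)×10⁻⁴ = 2.558×10⁻⁴ K⁻¹
Layer 2: α = (0.71 + 0.077×1.9)×10⁻⁴ = 0.8563×10⁻⁴ K⁻¹
0–120 m: 2.558×10⁻⁴ × 1.4 × 120 = 0.0429744 m
500 × 0.28 × 0.8563×10⁻⁴ = 0.0119882 m
Δh = 0.0429744 + 0.0119882 = 0.0549626 m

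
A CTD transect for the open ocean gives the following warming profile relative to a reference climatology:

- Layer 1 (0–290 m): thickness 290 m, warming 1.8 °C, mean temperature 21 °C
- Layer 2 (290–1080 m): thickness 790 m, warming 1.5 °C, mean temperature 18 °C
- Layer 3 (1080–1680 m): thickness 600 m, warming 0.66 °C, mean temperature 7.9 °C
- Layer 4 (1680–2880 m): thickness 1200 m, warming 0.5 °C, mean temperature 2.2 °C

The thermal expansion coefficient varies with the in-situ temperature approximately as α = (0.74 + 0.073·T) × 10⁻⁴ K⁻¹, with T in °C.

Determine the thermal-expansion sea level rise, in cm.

Layer 1: α = (0.74 + 0.073×21)×10⁻⁴ = 2.273×10⁻⁴ K⁻¹
Layer 2: α = (0.74 + 0.073×18)×10⁻⁴ = 2.054×10⁻⁴ K⁻¹
Layer 3: α = (0.74 + 0.073×7.9)×10⁻⁴ = 1.3167×10⁻⁴ K⁻¹
Layer 4: α = (0.74 + 0.073×2.2)×10⁻⁴ = 0.9006×10⁻⁴ K⁻¹
0–290 m: 290 × 2.273×10⁻⁴ × 1.8 = 0.1186506 m
290–1080 m: 2.054×10⁻⁴ × 1.5 × 790 = 0.243399 m
0.66 × 1.3167×10⁻⁴ × 600 = 0.05214132 m
1680–2880 m: 0.5 × 0.9006×10⁻⁴ × 1200 = 0.054036 m
Δh = 0.1186506 + 0.243399 + 0.05214132 + 0.054036 = 0.46822692 m

about 46.8 cm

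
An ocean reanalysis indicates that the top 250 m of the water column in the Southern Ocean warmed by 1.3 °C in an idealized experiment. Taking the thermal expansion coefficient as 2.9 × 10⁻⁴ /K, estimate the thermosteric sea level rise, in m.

Δh = αΔT·H = 2.9×10⁻⁴ × 1.3 × 250 = 0.09425 m

Δh = 0.0943 m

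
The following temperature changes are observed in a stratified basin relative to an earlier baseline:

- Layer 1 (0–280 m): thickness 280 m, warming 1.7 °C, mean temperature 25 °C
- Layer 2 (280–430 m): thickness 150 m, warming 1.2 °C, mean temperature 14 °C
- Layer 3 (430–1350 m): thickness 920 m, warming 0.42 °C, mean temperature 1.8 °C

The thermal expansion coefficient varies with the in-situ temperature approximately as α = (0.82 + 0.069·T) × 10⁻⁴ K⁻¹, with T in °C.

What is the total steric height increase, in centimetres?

Layer 1: α = (0.82 + 0.069×25)×10⁻⁴ = 2.545×10⁻⁴ K⁻¹
Layer 2: α = (0.82 + 0.069×14)×10⁻⁴ = 1.786×10⁻⁴ K⁻¹
Layer 3: α = (0.82 + 0.069×1.8)×10⁻⁴ = 0.9442×10⁻⁴ K⁻¹
Layer 1: 2.545×10⁻⁴ × 280 × 1.7 = 0.121142 m
Layer 2: 1.786×10⁻⁴ × 150 × 1.2 = 0.032148 m
0.42 × 0.9442×10⁻⁴ × 920 = 0.036483888 m
Δh = 0.121142 + 0.032148 + 0.036483888 = 0.189773888 m ≈ 19.0 cm

19.0 cm of thermosteric rise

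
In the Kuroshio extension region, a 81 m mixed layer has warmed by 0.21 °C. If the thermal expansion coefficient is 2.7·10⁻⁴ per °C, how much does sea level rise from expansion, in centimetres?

about 0.459 cm

Δh = αΔT·H = 2.7×10⁻⁴ × 0.21 × 81 = 0.0045927 m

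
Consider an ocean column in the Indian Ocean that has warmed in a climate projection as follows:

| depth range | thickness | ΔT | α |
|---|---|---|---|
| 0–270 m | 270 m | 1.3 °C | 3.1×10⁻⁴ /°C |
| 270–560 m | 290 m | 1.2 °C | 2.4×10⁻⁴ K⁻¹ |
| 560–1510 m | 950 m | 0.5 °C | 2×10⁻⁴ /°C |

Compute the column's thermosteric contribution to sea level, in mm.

Layer 1: 270 × 3.1×10⁻⁴ × 1.3 = 0.10881 m
Layer 2: 2.4×10⁻⁴ × 1.2 × 290 = 0.08352 m
Layer 3: 0.5 × 950 × 2×10⁻⁴ = 0.09500 m
Δh = 0.10881 + 0.08352 + 0.09500 = 0.28733 m ≈ 287 mm

about 287 mm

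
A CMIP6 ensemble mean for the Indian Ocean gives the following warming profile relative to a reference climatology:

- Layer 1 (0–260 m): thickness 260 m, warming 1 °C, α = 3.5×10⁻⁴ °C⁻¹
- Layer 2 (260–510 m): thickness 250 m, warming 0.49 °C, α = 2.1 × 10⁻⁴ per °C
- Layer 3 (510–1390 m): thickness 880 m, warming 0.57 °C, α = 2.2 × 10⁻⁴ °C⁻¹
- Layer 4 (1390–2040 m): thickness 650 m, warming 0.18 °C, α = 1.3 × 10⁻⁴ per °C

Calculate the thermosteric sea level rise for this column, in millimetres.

0–260 m: 3.5×10⁻⁴ × 260 × 1 = 0.09100 m
260–510 m: 0.49 × 250 × 2.1×10⁻⁴ = 0.025725 m
Layer 3: 880 × 2.2×10⁻⁴ × 0.57 = 0.110352 m
Layer 4: 0.18 × 650 × 1.3×10⁻⁴ = 0.01521 m
Δh = 0.09100 + 0.025725 + 0.110352 + 0.01521 = 0.242287 m ≈ 240 mm

240 mm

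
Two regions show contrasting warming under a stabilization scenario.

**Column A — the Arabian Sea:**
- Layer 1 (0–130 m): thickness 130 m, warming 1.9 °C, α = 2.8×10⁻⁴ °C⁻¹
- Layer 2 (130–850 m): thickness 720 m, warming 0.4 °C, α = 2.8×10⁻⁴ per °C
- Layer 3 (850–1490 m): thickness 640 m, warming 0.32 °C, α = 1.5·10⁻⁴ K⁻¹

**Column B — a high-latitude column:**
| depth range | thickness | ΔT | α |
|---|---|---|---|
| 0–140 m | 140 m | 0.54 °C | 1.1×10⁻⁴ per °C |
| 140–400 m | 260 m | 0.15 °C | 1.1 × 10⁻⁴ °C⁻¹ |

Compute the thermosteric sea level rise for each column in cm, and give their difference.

A 130 × 1.9 × 2.8×10⁻⁴ = 0.06916 m
A Layer 2: 720 × 0.4 × 2.8×10⁻⁴ = 0.08064 m
A Layer 3: 1.5×10⁻⁴ × 640 × 0.32 = 0.03072 m
A total: 0.18052 m
B 0–140 m: 1.1×10⁻⁴ × 0.54 × 140 = 0.008316 m
B Layer 2: 0.15 × 260 × 1.1×10⁻⁴ = 0.00429 m
B total: 0.012606 m
Difference: 0.18052 − 0.012606 = 0.167914 m

Δh_A ≈ 18 cm, Δh_B ≈ 1.3 cm; difference ≈ 17 cm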